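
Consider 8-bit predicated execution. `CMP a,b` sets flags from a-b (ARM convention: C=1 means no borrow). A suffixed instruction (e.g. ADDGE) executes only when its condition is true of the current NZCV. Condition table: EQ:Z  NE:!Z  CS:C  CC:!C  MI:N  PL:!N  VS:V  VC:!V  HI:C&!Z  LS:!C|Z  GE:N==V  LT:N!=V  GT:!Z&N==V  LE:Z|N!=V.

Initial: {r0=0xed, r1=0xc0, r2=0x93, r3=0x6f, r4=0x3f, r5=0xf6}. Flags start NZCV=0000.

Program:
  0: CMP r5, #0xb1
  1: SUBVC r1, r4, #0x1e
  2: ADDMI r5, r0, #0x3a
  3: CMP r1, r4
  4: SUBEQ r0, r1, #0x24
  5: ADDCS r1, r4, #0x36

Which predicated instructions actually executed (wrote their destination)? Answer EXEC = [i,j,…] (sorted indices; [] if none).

[0] flags=0010 → (cmp)
[1] flags=0010 VC?T → r1=0x21
[2] flags=0010 MI?F → skip
[3] flags=1000 → (cmp)
[4] flags=1000 EQ?F → skip
[5] flags=1000 CS?F → skip

EXEC = [1]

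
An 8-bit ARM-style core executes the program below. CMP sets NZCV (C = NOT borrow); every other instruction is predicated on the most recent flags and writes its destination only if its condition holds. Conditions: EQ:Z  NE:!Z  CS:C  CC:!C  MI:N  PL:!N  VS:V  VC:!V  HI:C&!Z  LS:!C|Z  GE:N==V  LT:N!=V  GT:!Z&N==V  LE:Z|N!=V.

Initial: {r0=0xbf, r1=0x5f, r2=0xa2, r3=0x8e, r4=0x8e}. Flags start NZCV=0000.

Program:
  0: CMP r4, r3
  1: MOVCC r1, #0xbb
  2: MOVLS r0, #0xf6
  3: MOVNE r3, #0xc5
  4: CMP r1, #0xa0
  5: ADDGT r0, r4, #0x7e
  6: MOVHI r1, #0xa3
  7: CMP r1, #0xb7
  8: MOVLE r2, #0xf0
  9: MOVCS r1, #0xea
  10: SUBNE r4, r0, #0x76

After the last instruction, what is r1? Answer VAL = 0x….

VAL = 0x5f

[0] flags=0110 → (cmp)
[1] flags=0110 CC?F → skip
[2] flags=0110 LS?T → r0=0xf6
[3] flags=0110 NE?F → skip
[4] flags=1001 → (cmp)
[5] flags=1001 GT?T → r0=0x0c
[6] flags=1001 HI?F → skip
[7] flags=1001 → (cmp)
[8] flags=1001 LE?F → skip
[9] flags=1001 CS?F → skip
[10] flags=1001 NE?T → r4=0x96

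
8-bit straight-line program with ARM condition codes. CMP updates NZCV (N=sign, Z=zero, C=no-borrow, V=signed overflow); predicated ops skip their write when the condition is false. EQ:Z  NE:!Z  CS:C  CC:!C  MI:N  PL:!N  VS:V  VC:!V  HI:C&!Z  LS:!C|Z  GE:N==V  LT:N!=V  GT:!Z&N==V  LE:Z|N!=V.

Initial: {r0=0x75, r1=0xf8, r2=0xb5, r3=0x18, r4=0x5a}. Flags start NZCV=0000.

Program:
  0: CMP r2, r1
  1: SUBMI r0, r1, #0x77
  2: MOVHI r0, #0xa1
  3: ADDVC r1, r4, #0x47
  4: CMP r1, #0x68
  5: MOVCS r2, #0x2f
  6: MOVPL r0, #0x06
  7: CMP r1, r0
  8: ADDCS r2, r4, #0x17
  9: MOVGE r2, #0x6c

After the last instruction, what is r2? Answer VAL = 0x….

0: ✓ CMP  NZCV=1000
1: ✓ SUBMI  r0←0x81
2: · MOVHI
3: ✓ ADDVC  r1←0xa1
4: ✓ CMP  NZCV=0011
5: ✓ MOVCS  r2←0x2f
6: ✓ MOVPL  r0←0x06
7: ✓ CMP  NZCV=1010
8: ✓ ADDCS  r2←0x71
9: · MOVGE

VAL = 0x71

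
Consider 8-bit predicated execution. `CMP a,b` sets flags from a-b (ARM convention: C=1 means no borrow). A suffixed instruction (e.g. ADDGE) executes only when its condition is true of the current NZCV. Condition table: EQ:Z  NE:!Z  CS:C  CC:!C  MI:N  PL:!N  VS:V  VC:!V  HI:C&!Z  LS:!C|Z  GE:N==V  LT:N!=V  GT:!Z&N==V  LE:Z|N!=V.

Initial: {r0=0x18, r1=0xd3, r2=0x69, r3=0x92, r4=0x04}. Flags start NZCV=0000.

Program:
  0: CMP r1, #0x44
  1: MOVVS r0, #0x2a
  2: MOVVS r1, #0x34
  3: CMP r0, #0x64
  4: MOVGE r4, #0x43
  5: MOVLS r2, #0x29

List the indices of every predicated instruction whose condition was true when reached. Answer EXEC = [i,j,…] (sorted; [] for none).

[0] flags=1010 → (cmp)
[1] flags=1010 VS?F → skip
[2] flags=1010 VS?F → skip
[3] flags=1000 → (cmp)
[4] flags=1000 GE?F → skip
[5] flags=1000 LS?T → r2=0x29

EXEC = [5]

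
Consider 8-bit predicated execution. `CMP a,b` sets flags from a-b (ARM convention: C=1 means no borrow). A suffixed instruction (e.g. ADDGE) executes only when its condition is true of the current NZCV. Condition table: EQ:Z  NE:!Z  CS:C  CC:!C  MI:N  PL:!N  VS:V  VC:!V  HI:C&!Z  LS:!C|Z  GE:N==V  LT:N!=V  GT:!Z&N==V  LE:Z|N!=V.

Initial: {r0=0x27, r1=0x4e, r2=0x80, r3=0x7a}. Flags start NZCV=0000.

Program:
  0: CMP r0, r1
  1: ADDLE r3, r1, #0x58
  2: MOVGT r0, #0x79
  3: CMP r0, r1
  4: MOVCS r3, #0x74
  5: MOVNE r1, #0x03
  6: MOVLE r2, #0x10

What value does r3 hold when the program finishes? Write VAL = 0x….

VAL = 0xa6

[0] flags=1000 → (cmp)
[1] flags=1000 LE?T → r3=0xa6
[2] flags=1000 GT?F → skip
[3] flags=1000 → (cmp)
[4] flags=1000 CS?F → skip
[5] flags=1000 NE?T → r1=0x03
[6] flags=1000 LE?T → r2=0x10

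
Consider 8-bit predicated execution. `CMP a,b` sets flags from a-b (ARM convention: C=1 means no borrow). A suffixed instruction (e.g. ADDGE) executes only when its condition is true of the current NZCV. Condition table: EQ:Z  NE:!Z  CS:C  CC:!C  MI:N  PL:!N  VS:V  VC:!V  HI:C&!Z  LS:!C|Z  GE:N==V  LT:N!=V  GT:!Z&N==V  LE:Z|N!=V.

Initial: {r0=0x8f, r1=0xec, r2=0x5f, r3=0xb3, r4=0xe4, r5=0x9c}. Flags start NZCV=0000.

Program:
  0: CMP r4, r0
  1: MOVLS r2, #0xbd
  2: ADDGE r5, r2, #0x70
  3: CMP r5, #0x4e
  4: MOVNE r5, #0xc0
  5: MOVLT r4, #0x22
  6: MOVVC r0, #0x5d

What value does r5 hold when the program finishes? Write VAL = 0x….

VAL = 0xc0

[0] flags=0010 → (cmp)
[1] flags=0010 LS?F → skip
[2] flags=0010 GE?T → r5=0xcf
[3] flags=1010 → (cmp)
[4] flags=1010 NE?T → r5=0xc0
[5] flags=1010 LT?T → r4=0x22
[6] flags=1010 VC?T → r0=0x5d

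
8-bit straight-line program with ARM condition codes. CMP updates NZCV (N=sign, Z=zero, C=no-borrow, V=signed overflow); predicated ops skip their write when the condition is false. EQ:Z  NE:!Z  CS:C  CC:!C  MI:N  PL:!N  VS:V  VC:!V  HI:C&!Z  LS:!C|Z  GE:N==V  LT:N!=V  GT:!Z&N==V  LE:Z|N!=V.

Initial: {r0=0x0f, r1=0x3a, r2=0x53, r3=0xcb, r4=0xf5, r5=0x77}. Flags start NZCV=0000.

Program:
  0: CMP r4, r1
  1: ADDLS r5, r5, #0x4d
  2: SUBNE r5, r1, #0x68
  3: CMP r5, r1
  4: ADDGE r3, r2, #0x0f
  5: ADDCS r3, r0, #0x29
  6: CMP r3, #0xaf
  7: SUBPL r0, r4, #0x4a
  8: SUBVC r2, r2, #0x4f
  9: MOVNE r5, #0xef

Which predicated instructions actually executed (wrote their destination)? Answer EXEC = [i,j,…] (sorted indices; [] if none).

[0] flags=1010 → (cmp)
[1] flags=1010 LS?F → skip
[2] flags=1010 NE?T → r5=0xd2
[3] flags=1010 → (cmp)
[4] flags=1010 GE?F → skip
[5] flags=1010 CS?T → r3=0x38
[6] flags=1001 → (cmp)
[7] flags=1001 PL?F → skip
[8] flags=1001 VC?F → skip
[9] flags=1001 NE?T → r5=0xef

EXEC = [2,5,9]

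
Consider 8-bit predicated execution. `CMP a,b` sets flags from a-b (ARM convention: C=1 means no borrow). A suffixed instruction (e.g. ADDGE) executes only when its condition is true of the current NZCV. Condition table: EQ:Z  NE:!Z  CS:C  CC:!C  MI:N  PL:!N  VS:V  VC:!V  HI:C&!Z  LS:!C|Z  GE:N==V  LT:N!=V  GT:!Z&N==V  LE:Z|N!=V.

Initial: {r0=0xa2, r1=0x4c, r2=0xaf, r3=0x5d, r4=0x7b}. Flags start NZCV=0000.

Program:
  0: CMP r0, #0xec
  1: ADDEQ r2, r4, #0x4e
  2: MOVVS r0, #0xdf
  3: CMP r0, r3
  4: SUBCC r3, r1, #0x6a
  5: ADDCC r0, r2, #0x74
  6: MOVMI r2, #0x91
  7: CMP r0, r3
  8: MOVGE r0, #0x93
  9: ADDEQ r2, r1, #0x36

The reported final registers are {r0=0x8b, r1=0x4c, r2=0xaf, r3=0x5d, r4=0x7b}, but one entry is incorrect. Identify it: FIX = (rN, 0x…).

[0] flags=1000 → (cmp)
[1] flags=1000 EQ?F → skip
[2] flags=1000 VS?F → skip
[3] flags=0011 → (cmp)
[4] flags=0011 CC?F → skip
[5] flags=0011 CC?F → skip
[6] flags=0011 MI?F → skip
[7] flags=0011 → (cmp)
[8] flags=0011 GE?F → skip
[9] flags=0011 EQ?F → skip

FIX = (r0, 0xa2)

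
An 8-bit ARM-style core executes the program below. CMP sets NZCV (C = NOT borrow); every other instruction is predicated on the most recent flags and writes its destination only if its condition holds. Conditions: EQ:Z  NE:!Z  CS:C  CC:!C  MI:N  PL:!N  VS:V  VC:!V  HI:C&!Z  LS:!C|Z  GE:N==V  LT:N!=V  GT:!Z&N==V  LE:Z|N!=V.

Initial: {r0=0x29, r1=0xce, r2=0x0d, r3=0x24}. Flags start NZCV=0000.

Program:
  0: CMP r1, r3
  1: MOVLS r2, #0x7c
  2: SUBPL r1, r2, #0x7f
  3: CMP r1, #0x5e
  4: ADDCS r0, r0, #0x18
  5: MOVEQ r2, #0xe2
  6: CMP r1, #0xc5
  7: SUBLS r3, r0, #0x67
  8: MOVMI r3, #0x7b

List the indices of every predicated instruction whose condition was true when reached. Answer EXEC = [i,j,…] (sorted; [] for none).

EXEC = [4]

[0] flags=1010 → (cmp)
[1] flags=1010 LS?F → skip
[2] flags=1010 PL?F → skip
[3] flags=0011 → (cmp)
[4] flags=0011 CS?T → r0=0x41
[5] flags=0011 EQ?F → skip
[6] flags=0010 → (cmp)
[7] flags=0010 LS?F → skip
[8] flags=0010 MI?F → skip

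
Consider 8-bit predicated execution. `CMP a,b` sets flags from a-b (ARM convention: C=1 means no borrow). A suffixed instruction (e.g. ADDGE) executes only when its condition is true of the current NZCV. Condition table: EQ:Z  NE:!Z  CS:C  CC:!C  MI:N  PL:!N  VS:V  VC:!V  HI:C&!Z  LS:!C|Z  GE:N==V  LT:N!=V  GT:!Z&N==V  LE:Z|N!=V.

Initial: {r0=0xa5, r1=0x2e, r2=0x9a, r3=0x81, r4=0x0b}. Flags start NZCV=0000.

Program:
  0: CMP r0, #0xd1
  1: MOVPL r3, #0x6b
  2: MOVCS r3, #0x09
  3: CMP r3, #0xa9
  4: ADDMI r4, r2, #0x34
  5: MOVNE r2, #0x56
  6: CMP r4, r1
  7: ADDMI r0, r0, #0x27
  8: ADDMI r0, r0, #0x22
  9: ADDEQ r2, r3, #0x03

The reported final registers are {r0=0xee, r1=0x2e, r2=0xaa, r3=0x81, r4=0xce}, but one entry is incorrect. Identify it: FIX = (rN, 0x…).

FIX = (r2, 0x56)

[0] flags=1000 → (cmp)
[1] flags=1000 PL?F → skip
[2] flags=1000 CS?F → skip
[3] flags=1000 → (cmp)
[4] flags=1000 MI?T → r4=0xce
[5] flags=1000 NE?T → r2=0x56
[6] flags=1010 → (cmp)
[7] flags=1010 MI?T → r0=0xcc
[8] flags=1010 MI?T → r0=0xee
[9] flags=1010 EQ?F → skip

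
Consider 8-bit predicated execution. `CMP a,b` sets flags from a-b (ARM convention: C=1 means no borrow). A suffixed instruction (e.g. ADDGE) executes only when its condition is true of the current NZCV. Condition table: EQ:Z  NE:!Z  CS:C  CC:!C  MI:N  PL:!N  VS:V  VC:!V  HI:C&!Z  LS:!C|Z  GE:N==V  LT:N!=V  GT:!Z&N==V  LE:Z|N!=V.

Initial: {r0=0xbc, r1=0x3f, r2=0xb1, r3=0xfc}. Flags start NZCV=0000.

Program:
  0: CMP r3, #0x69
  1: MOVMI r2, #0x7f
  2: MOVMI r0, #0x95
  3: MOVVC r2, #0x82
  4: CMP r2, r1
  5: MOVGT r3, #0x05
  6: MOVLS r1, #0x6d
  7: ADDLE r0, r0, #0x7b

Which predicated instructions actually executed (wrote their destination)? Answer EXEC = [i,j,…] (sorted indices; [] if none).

0: ✓ CMP  NZCV=1010
1: ✓ MOVMI  r2←0x7f
2: ✓ MOVMI  r0←0x95
3: ✓ MOVVC  r2←0x82
4: ✓ CMP  NZCV=0011
5: · MOVGT
6: · MOVLS
7: ✓ ADDLE  r0←0x10

EXEC = [1,2,3,7]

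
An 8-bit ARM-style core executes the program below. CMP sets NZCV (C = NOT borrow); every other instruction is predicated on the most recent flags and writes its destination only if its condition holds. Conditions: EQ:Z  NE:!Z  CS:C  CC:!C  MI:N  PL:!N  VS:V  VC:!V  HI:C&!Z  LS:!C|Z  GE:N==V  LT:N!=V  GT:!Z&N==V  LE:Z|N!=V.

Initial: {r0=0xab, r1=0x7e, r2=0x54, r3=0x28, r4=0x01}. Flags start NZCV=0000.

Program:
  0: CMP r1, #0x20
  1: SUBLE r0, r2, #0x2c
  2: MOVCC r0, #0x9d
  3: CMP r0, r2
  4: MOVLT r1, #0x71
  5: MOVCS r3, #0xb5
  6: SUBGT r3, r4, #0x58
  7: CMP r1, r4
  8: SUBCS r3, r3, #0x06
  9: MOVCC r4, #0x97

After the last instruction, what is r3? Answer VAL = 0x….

VAL = 0xaf

[0] flags=0010 → (cmp)
[1] flags=0010 LE?F → skip
[2] flags=0010 CC?F → skip
[3] flags=0011 → (cmp)
[4] flags=0011 LT?T → r1=0x71
[5] flags=0011 CS?T → r3=0xb5
[6] flags=0011 GT?F → skip
[7] flags=0010 → (cmp)
[8] flags=0010 CS?T → r3=0xaf
[9] flags=0010 CC?F → skip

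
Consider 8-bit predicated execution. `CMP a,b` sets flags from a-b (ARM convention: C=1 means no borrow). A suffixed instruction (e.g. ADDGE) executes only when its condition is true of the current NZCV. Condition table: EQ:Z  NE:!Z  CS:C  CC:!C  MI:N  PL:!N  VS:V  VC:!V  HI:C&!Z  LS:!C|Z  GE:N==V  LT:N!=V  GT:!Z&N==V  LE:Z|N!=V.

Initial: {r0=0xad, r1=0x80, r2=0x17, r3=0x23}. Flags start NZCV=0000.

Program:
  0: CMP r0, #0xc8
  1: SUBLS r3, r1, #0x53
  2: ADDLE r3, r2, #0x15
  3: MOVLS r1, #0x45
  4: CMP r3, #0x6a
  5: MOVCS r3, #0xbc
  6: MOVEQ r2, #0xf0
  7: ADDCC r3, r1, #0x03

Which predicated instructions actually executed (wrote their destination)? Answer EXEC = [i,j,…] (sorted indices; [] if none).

[0] flags=1000 → (cmp)
[1] flags=1000 LS?T → r3=0x2d
[2] flags=1000 LE?T → r3=0x2c
[3] flags=1000 LS?T → r1=0x45
[4] flags=1000 → (cmp)
[5] flags=1000 CS?F → skip
[6] flags=1000 EQ?F → skip
[7] flags=1000 CC?T → r3=0x48

EXEC = [1,2,3,7]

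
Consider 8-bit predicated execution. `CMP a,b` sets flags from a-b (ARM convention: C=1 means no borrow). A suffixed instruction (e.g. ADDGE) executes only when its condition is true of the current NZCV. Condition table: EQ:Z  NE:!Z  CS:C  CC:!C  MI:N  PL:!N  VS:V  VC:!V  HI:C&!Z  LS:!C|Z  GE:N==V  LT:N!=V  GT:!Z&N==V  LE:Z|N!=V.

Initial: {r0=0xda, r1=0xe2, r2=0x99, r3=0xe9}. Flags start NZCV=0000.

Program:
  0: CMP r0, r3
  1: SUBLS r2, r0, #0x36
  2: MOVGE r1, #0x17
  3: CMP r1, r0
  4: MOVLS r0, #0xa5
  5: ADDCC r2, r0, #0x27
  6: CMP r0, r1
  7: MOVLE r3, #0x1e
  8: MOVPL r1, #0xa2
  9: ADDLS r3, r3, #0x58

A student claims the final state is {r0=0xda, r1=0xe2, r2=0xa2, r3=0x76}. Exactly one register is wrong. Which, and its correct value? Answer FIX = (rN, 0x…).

[0] flags=1000 → (cmp)
[1] flags=1000 LS?T → r2=0xa4
[2] flags=1000 GE?F → skip
[3] flags=0010 → (cmp)
[4] flags=0010 LS?F → skip
[5] flags=0010 CC?F → skip
[6] flags=1000 → (cmp)
[7] flags=1000 LE?T → r3=0x1e
[8] flags=1000 PL?F → skip
[9] flags=1000 LS?T → r3=0x76

FIX = (r2, 0xa4)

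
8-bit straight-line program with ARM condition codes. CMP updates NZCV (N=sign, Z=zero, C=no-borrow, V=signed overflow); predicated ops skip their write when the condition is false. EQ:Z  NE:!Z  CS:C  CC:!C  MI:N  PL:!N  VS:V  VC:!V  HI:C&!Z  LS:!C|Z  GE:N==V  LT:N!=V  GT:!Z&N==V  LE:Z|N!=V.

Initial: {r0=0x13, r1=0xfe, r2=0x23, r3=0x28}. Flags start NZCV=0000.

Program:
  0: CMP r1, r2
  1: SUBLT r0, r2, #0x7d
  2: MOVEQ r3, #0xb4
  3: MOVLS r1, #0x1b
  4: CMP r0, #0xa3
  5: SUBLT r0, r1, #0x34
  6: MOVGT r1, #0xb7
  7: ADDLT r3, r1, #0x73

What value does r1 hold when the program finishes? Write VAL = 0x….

[0] flags=1010 → (cmp)
[1] flags=1010 LT?T → r0=0xa6
[2] flags=1010 EQ?F → skip
[3] flags=1010 LS?F → skip
[4] flags=0010 → (cmp)
[5] flags=0010 LT?F → skip
[6] flags=0010 GT?T → r1=0xb7
[7] flags=0010 LT?F → skip

VAL = 0xb7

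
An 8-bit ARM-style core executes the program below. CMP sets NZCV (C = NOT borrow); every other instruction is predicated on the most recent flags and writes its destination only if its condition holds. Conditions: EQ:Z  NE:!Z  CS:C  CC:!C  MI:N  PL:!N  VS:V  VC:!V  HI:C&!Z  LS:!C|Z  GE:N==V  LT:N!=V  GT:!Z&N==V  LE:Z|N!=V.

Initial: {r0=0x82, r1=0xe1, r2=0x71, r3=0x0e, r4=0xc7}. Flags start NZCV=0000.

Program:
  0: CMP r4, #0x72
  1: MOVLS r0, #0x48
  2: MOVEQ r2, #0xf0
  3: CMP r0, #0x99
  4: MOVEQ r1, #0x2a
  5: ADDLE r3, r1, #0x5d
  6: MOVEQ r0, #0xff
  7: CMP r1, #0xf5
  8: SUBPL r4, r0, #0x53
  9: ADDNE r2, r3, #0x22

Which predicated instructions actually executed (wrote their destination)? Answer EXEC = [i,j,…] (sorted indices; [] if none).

EXEC = [5,9]

0: ✓ CMP  NZCV=0011
1: · MOVLS
2: · MOVEQ
3: ✓ CMP  NZCV=1000
4: · MOVEQ
5: ✓ ADDLE  r3←0x3e
6: · MOVEQ
7: ✓ CMP  NZCV=1000
8: · SUBPL
9: ✓ ADDNE  r2←0x60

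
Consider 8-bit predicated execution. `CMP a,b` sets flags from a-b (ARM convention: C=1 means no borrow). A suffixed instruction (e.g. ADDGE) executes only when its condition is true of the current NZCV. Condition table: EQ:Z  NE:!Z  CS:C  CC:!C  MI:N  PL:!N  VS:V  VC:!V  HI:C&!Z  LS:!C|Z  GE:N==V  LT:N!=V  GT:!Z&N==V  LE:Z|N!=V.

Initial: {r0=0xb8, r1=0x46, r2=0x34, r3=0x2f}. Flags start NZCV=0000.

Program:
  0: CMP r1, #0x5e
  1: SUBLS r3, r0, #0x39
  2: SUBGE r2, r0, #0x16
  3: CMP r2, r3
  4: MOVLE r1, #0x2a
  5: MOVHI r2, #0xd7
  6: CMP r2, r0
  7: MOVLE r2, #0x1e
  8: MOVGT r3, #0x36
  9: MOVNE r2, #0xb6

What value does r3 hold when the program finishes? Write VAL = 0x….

[0] flags=1000 → (cmp)
[1] flags=1000 LS?T → r3=0x7f
[2] flags=1000 GE?F → skip
[3] flags=1000 → (cmp)
[4] flags=1000 LE?T → r1=0x2a
[5] flags=1000 HI?F → skip
[6] flags=0000 → (cmp)
[7] flags=0000 LE?F → skip
[8] flags=0000 GT?T → r3=0x36
[9] flags=0000 NE?T → r2=0xb6

VAL = 0x36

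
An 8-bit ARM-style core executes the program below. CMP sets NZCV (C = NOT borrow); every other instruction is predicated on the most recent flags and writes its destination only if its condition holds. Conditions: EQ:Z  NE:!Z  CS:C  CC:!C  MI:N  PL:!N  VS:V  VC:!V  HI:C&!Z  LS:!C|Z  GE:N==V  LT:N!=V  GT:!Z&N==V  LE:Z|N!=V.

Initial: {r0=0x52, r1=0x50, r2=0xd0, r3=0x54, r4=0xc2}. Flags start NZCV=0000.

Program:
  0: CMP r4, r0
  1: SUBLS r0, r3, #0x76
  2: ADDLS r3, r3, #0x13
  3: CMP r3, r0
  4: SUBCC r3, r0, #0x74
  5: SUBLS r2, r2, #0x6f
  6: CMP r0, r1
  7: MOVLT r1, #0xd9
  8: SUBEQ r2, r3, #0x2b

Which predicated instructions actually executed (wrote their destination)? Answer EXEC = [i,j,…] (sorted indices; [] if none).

EXEC = []

0: ✓ CMP  NZCV=0011
1: · SUBLS
2: · ADDLS
3: ✓ CMP  NZCV=0010
4: · SUBCC
5: · SUBLS
6: ✓ CMP  NZCV=0010
7: · MOVLT
8: · SUBEQ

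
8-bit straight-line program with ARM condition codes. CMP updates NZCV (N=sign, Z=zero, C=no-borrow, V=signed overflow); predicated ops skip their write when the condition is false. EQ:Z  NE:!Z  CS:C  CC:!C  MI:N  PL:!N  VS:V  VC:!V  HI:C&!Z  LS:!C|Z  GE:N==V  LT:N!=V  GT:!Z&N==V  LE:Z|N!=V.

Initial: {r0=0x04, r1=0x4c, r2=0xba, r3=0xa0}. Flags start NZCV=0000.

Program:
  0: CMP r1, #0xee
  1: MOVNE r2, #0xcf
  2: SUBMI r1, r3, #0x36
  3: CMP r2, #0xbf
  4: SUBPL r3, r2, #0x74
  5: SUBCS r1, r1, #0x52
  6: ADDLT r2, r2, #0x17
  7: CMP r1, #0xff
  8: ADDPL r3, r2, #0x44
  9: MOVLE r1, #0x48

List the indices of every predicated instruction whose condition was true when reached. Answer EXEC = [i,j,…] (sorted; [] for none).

0: ✓ CMP  NZCV=0000
1: ✓ MOVNE  r2←0xcf
2: · SUBMI
3: ✓ CMP  NZCV=0010
4: ✓ SUBPL  r3←0x5b
5: ✓ SUBCS  r1←0xfa
6: · ADDLT
7: ✓ CMP  NZCV=1000
8: · ADDPL
9: ✓ MOVLE  r1←0x48

EXEC = [1,4,5,9]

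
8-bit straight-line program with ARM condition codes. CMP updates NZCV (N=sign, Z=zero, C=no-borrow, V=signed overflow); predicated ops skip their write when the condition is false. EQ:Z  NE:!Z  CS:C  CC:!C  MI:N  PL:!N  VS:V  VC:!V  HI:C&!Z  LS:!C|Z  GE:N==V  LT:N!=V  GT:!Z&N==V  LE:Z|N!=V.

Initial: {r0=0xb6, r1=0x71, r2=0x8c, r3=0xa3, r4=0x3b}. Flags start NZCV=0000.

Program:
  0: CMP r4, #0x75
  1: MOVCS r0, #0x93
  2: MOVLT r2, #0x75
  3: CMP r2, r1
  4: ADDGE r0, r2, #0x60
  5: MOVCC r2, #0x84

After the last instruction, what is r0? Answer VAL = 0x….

VAL = 0xd5

[0] flags=1000 → (cmp)
[1] flags=1000 CS?F → skip
[2] flags=1000 LT?T → r2=0x75
[3] flags=0010 → (cmp)
[4] flags=0010 GE?T → r0=0xd5
[5] flags=0010 CC?F → skip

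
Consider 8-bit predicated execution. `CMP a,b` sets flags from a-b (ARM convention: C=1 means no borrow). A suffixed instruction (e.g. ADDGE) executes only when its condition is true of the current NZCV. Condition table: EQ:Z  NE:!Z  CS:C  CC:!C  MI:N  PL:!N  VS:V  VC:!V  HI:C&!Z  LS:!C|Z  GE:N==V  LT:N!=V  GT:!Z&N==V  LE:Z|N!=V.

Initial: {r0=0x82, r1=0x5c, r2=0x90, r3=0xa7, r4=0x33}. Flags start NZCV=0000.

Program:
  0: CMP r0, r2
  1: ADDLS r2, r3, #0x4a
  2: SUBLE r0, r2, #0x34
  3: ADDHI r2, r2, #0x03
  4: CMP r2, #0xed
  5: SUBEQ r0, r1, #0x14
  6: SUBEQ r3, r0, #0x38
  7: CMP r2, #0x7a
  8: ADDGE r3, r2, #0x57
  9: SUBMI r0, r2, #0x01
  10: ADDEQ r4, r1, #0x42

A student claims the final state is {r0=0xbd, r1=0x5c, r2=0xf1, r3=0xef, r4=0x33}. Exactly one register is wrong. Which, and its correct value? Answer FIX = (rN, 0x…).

[0] flags=1000 → (cmp)
[1] flags=1000 LS?T → r2=0xf1
[2] flags=1000 LE?T → r0=0xbd
[3] flags=1000 HI?F → skip
[4] flags=0010 → (cmp)
[5] flags=0010 EQ?F → skip
[6] flags=0010 EQ?F → skip
[7] flags=0011 → (cmp)
[8] flags=0011 GE?F → skip
[9] flags=0011 MI?F → skip
[10] flags=0011 EQ?F → skip

FIX = (r3, 0xa7)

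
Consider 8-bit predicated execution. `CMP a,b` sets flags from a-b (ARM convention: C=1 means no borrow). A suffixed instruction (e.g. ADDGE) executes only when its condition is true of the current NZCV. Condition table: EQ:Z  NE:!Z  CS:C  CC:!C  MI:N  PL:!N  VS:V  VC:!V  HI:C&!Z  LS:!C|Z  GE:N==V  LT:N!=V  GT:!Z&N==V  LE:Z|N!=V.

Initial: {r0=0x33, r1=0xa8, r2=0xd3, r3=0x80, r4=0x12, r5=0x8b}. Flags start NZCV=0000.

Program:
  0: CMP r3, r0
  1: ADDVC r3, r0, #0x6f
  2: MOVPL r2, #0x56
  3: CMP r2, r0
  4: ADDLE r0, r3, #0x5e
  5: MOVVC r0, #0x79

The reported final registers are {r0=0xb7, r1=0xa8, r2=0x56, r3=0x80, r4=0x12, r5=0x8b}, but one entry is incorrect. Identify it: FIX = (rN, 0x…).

FIX = (r0, 0x79)

0: ✓ CMP  NZCV=0011
1: · ADDVC
2: ✓ MOVPL  r2←0x56
3: ✓ CMP  NZCV=0010
4: · ADDLE
5: ✓ MOVVC  r0←0x79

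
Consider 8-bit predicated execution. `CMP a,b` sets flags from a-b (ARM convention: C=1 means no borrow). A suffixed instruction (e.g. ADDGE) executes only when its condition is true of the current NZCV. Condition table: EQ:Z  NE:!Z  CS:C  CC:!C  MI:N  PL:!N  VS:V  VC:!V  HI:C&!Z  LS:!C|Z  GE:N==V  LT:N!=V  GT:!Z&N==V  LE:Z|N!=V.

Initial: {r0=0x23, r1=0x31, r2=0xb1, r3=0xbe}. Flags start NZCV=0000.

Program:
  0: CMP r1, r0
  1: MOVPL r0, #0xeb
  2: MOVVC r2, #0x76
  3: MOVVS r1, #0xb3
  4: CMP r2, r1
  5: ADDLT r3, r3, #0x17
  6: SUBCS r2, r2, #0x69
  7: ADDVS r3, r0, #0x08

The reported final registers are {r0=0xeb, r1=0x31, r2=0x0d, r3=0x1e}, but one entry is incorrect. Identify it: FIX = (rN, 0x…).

FIX = (r3, 0xbe)

[0] flags=0010 → (cmp)
[1] flags=0010 PL?T → r0=0xeb
[2] flags=0010 VC?T → r2=0x76
[3] flags=0010 VS?F → skip
[4] flags=0010 → (cmp)
[5] flags=0010 LT?F → skip
[6] flags=0010 CS?T → r2=0x0d
[7] flags=0010 VS?F → skip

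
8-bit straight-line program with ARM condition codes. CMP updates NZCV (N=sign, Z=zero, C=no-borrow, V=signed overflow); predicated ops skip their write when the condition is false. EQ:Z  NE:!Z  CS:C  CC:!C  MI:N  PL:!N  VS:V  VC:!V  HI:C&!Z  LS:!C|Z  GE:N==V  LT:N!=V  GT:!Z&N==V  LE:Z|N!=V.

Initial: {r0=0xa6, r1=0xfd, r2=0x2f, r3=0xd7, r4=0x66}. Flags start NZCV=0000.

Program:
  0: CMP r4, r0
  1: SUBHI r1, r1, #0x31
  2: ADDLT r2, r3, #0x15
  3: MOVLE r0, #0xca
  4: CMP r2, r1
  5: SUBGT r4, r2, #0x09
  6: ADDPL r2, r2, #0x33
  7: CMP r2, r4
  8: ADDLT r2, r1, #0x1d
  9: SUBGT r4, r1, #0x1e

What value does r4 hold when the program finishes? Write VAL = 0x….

VAL = 0xdf

[0] flags=1001 → (cmp)
[1] flags=1001 HI?F → skip
[2] flags=1001 LT?F → skip
[3] flags=1001 LE?F → skip
[4] flags=0000 → (cmp)
[5] flags=0000 GT?T → r4=0x26
[6] flags=0000 PL?T → r2=0x62
[7] flags=0010 → (cmp)
[8] flags=0010 LT?F → skip
[9] flags=0010 GT?T → r4=0xdf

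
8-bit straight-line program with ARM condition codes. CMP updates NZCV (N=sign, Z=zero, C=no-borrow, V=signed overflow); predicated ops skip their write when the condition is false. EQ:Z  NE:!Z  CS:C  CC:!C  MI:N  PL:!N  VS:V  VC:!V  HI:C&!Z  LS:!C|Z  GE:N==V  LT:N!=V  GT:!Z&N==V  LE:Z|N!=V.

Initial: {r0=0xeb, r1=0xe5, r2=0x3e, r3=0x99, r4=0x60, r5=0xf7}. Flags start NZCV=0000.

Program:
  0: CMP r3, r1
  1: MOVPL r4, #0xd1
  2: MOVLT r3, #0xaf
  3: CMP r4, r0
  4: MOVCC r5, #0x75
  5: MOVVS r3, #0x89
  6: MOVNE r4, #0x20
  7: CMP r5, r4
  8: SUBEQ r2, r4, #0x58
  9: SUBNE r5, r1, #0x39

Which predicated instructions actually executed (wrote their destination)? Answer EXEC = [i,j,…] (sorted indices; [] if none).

[0] flags=1000 → (cmp)
[1] flags=1000 PL?F → skip
[2] flags=1000 LT?T → r3=0xaf
[3] flags=0000 → (cmp)
[4] flags=0000 CC?T → r5=0x75
[5] flags=0000 VS?F → skip
[6] flags=0000 NE?T → r4=0x20
[7] flags=0010 → (cmp)
[8] flags=0010 EQ?F → skip
[9] flags=0010 NE?T → r5=0xac

EXEC = [2,4,6,9]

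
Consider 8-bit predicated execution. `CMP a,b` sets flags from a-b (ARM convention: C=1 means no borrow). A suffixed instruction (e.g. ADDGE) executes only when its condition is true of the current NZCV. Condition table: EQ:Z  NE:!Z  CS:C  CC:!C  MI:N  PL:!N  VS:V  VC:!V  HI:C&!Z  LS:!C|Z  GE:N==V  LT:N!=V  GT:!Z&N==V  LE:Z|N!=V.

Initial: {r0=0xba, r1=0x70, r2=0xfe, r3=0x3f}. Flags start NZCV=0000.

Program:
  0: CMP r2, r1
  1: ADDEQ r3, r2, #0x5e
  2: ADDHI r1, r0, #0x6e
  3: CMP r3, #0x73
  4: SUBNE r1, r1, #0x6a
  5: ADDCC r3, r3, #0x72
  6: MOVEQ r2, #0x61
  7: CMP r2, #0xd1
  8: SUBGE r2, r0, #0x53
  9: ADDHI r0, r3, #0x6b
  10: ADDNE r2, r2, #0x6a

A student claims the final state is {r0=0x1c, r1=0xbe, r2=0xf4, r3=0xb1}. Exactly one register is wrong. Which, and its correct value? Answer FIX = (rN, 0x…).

FIX = (r2, 0xd1)

0: ✓ CMP  NZCV=1010
1: · ADDEQ
2: ✓ ADDHI  r1←0x28
3: ✓ CMP  NZCV=1000
4: ✓ SUBNE  r1←0xbe
5: ✓ ADDCC  r3←0xb1
6: · MOVEQ
7: ✓ CMP  NZCV=0010
8: ✓ SUBGE  r2←0x67
9: ✓ ADDHI  r0←0x1c
10: ✓ ADDNE  r2←0xd1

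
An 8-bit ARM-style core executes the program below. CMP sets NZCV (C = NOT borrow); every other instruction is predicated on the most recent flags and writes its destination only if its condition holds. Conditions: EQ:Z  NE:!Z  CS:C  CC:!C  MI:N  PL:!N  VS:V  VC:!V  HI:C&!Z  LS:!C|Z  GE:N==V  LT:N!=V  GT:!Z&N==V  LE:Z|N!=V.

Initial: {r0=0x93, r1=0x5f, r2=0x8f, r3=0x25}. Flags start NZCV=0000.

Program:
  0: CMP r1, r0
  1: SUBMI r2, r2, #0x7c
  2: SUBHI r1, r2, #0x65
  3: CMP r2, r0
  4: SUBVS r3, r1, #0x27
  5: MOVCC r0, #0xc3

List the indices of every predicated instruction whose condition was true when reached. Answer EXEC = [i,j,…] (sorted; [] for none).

[0] flags=1001 → (cmp)
[1] flags=1001 MI?T → r2=0x13
[2] flags=1001 HI?F → skip
[3] flags=1001 → (cmp)
[4] flags=1001 VS?T → r3=0x38
[5] flags=1001 CC?T → r0=0xc3

EXEC = [1,4,5]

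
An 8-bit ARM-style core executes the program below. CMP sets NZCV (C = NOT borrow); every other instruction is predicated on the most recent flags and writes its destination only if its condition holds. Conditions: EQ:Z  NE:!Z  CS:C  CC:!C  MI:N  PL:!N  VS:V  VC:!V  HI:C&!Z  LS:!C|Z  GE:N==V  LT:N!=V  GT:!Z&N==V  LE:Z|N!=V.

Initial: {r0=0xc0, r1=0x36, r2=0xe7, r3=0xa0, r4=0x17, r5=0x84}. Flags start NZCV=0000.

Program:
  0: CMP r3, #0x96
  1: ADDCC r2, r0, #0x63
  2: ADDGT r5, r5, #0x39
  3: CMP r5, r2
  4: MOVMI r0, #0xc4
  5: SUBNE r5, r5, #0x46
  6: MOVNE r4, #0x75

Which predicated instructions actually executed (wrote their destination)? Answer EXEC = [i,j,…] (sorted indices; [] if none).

EXEC = [2,4,5,6]

0: ✓ CMP  NZCV=0010
1: · ADDCC
2: ✓ ADDGT  r5←0xbd
3: ✓ CMP  NZCV=1000
4: ✓ MOVMI  r0←0xc4
5: ✓ SUBNE  r5←0x77
6: ✓ MOVNE  r4←0x75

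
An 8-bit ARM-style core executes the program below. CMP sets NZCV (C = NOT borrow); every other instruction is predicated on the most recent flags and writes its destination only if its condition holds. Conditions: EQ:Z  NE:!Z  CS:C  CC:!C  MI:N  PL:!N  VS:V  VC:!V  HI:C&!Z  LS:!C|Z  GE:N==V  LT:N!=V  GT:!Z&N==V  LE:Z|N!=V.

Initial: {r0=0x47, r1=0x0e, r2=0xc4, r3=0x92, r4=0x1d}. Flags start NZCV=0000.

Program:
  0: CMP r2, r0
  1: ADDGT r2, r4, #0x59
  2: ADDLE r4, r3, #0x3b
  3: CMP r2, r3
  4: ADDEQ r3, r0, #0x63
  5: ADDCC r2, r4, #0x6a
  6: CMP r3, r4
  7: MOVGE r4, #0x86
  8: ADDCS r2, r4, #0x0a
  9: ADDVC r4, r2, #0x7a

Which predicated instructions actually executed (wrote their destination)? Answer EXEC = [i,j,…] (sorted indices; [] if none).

[0] flags=0011 → (cmp)
[1] flags=0011 GT?F → skip
[2] flags=0011 LE?T → r4=0xcd
[3] flags=0010 → (cmp)
[4] flags=0010 EQ?F → skip
[5] flags=0010 CC?F → skip
[6] flags=1000 → (cmp)
[7] flags=1000 GE?F → skip
[8] flags=1000 CS?F → skip
[9] flags=1000 VC?T → r4=0x3e

EXEC = [2,9]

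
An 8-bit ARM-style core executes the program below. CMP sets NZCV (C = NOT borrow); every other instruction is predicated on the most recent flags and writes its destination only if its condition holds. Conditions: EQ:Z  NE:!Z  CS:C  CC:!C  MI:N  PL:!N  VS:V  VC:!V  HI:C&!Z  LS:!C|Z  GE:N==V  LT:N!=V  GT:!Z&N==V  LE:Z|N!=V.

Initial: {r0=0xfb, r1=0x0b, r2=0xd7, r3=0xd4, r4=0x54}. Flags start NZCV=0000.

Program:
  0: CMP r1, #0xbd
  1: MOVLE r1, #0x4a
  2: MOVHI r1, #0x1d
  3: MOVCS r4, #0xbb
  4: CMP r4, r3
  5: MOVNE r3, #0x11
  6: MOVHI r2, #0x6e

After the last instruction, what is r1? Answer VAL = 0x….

VAL = 0x0b

0: ✓ CMP  NZCV=0000
1: · MOVLE
2: · MOVHI
3: · MOVCS
4: ✓ CMP  NZCV=1001
5: ✓ MOVNE  r3←0x11
6: · MOVHI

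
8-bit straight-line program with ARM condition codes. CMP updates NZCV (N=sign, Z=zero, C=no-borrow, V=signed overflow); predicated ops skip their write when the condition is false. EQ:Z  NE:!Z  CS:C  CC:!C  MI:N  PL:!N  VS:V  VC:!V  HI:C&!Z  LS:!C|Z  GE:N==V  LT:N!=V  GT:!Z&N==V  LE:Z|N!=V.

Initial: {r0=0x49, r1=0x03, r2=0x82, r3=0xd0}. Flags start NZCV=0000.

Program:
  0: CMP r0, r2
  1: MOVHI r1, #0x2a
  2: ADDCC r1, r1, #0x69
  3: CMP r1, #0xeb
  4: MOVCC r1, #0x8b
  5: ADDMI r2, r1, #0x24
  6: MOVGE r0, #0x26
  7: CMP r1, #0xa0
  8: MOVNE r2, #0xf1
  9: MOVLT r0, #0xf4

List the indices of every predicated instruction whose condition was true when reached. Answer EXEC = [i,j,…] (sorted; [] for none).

[0] flags=1001 → (cmp)
[1] flags=1001 HI?F → skip
[2] flags=1001 CC?T → r1=0x6c
[3] flags=1001 → (cmp)
[4] flags=1001 CC?T → r1=0x8b
[5] flags=1001 MI?T → r2=0xaf
[6] flags=1001 GE?T → r0=0x26
[7] flags=1000 → (cmp)
[8] flags=1000 NE?T → r2=0xf1
[9] flags=1000 LT?T → r0=0xf4

EXEC = [2,4,5,6,8,9]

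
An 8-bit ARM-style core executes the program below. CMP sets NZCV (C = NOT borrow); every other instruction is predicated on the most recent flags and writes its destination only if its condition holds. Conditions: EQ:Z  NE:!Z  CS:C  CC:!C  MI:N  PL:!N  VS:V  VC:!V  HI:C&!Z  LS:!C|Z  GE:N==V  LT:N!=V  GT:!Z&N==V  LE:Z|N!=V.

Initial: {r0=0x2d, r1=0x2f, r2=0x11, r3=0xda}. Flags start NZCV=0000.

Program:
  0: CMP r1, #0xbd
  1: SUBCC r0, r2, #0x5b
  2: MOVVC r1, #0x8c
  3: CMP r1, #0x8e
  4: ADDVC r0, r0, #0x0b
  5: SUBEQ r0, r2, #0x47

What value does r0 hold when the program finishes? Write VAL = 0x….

[0] flags=0000 → (cmp)
[1] flags=0000 CC?T → r0=0xb6
[2] flags=0000 VC?T → r1=0x8c
[3] flags=1000 → (cmp)
[4] flags=1000 VC?T → r0=0xc1
[5] flags=1000 EQ?F → skip

VAL = 0xc1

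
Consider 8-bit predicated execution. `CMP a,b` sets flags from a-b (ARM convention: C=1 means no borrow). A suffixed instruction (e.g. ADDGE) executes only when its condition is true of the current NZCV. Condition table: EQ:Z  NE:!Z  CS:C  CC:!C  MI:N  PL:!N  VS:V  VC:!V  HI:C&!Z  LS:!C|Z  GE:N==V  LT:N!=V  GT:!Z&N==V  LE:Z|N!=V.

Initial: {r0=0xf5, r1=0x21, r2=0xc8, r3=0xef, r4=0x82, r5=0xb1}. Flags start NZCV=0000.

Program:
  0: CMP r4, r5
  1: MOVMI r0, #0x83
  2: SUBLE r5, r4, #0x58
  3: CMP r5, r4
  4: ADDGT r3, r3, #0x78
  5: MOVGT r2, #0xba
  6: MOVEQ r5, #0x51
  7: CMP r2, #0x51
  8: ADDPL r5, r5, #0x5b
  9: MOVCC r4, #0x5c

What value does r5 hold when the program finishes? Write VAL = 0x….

VAL = 0x85

0: ✓ CMP  NZCV=1000
1: ✓ MOVMI  r0←0x83
2: ✓ SUBLE  r5←0x2a
3: ✓ CMP  NZCV=1001
4: ✓ ADDGT  r3←0x67
5: ✓ MOVGT  r2←0xba
6: · MOVEQ
7: ✓ CMP  NZCV=0011
8: ✓ ADDPL  r5←0x85
9: · MOVCC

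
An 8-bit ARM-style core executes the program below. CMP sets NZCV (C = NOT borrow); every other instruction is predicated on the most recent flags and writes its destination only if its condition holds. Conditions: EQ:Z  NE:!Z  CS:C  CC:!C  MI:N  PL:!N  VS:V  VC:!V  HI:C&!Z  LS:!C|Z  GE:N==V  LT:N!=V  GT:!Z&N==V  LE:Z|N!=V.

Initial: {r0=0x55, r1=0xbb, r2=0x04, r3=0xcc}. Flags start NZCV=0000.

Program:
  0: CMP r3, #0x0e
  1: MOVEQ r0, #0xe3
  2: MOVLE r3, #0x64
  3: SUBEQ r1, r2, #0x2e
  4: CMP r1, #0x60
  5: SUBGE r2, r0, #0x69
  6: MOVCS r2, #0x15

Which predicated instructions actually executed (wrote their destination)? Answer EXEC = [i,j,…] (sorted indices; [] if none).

0: ✓ CMP  NZCV=1010
1: · MOVEQ
2: ✓ MOVLE  r3←0x64
3: · SUBEQ
4: ✓ CMP  NZCV=0011
5: · SUBGE
6: ✓ MOVCS  r2←0x15

EXEC = [2,6]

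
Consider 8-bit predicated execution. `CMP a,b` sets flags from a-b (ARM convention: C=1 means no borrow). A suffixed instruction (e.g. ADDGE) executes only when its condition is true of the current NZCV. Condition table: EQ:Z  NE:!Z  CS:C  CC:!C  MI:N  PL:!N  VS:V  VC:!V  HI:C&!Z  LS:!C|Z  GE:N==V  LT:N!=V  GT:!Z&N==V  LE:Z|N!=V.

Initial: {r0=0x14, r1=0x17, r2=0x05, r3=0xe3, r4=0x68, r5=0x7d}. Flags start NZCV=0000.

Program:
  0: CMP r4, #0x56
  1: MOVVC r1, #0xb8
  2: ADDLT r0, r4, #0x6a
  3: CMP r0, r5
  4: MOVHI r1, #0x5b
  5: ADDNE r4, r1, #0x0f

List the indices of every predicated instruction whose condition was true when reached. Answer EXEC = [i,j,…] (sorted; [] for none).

0: ✓ CMP  NZCV=0010
1: ✓ MOVVC  r1←0xb8
2: · ADDLT
3: ✓ CMP  NZCV=1000
4: · MOVHI
5: ✓ ADDNE  r4←0xc7

EXEC = [1,5]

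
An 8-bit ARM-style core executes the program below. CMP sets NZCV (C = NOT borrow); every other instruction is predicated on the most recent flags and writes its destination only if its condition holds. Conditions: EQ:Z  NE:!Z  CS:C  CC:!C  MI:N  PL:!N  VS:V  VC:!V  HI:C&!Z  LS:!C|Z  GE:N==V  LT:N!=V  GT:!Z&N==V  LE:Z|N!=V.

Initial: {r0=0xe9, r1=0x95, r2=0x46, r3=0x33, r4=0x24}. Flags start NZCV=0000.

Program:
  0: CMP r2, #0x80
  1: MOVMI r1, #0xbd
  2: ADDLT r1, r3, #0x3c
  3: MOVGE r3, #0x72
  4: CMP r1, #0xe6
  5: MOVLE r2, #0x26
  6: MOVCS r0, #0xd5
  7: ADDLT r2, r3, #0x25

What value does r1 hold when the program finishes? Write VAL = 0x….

0: ✓ CMP  NZCV=1001
1: ✓ MOVMI  r1←0xbd
2: · ADDLT
3: ✓ MOVGE  r3←0x72
4: ✓ CMP  NZCV=1000
5: ✓ MOVLE  r2←0x26
6: · MOVCS
7: ✓ ADDLT  r2←0x97

VAL = 0xbd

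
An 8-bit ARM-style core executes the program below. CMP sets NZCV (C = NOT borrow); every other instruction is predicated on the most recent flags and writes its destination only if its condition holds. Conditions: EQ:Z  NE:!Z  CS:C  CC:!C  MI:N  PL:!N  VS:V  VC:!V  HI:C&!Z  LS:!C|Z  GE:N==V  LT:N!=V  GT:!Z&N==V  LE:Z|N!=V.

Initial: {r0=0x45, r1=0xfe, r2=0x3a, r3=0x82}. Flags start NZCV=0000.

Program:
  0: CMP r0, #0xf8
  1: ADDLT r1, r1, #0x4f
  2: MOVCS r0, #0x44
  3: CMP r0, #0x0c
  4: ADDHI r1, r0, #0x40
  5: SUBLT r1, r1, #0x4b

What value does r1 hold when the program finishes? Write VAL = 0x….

VAL = 0x85

[0] flags=0000 → (cmp)
[1] flags=0000 LT?F → skip
[2] flags=0000 CS?F → skip
[3] flags=0010 → (cmp)
[4] flags=0010 HI?T → r1=0x85
[5] flags=0010 LT?F → skip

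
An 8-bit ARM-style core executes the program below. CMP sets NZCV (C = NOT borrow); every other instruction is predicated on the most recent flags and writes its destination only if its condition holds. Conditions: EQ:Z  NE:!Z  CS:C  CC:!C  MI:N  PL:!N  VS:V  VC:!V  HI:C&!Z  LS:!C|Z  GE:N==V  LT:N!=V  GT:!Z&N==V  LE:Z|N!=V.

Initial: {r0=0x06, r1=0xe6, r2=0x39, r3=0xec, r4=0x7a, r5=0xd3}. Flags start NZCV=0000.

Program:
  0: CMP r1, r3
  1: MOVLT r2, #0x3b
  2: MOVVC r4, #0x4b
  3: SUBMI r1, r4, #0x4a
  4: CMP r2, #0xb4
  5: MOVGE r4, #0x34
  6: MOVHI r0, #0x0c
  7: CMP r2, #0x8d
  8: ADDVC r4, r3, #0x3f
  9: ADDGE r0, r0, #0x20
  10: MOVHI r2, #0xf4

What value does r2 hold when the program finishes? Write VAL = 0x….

VAL = 0x3b

[0] flags=1000 → (cmp)
[1] flags=1000 LT?T → r2=0x3b
[2] flags=1000 VC?T → r4=0x4b
[3] flags=1000 MI?T → r1=0x01
[4] flags=1001 → (cmp)
[5] flags=1001 GE?T → r4=0x34
[6] flags=1001 HI?F → skip
[7] flags=1001 → (cmp)
[8] flags=1001 VC?F → skip
[9] flags=1001 GE?T → r0=0x26
[10] flags=1001 HI?F → skip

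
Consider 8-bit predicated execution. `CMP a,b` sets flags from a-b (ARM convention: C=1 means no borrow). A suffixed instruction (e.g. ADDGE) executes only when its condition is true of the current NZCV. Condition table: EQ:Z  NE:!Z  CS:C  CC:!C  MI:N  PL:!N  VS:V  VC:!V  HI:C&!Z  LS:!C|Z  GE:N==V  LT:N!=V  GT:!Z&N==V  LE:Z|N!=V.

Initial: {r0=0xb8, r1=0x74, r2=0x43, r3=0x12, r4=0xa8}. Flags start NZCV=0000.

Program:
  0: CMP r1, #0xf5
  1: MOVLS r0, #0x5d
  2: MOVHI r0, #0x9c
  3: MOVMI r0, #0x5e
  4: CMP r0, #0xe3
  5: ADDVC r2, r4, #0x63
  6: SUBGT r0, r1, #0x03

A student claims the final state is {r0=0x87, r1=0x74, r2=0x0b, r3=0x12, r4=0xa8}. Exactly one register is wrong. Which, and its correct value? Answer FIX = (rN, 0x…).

[0] flags=0000 → (cmp)
[1] flags=0000 LS?T → r0=0x5d
[2] flags=0000 HI?F → skip
[3] flags=0000 MI?F → skip
[4] flags=0000 → (cmp)
[5] flags=0000 VC?T → r2=0x0b
[6] flags=0000 GT?T → r0=0x71

FIX = (r0, 0x71)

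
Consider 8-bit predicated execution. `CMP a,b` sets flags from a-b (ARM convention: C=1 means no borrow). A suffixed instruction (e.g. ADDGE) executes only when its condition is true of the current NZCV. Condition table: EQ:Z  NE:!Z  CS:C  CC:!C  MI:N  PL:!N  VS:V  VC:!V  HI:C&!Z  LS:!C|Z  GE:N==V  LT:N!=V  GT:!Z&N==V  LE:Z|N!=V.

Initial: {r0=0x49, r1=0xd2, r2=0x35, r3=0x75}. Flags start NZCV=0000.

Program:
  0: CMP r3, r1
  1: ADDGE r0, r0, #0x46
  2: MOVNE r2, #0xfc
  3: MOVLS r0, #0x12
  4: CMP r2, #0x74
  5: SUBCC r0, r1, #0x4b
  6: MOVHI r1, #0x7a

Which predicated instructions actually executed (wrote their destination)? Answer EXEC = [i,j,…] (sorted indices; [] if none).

EXEC = [1,2,3,6]

0: ✓ CMP  NZCV=1001
1: ✓ ADDGE  r0←0x8f
2: ✓ MOVNE  r2←0xfc
3: ✓ MOVLS  r0←0x12
4: ✓ CMP  NZCV=1010
5: · SUBCC
6: ✓ MOVHI  r1←0x7a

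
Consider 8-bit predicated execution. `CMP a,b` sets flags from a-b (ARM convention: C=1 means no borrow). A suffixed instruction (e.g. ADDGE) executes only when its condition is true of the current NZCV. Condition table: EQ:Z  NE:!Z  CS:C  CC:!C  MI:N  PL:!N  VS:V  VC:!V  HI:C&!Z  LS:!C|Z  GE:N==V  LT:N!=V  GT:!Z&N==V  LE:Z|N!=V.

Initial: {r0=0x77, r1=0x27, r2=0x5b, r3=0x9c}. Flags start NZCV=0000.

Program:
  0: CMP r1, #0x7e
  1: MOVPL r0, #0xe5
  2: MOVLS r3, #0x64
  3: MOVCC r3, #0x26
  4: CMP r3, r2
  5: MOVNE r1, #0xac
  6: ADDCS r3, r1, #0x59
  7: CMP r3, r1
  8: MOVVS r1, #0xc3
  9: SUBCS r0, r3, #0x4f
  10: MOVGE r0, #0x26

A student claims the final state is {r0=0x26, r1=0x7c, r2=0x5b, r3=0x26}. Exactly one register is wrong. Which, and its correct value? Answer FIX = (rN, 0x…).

FIX = (r1, 0xac)

0: ✓ CMP  NZCV=1000
1: · MOVPL
2: ✓ MOVLS  r3←0x64
3: ✓ MOVCC  r3←0x26
4: ✓ CMP  NZCV=1000
5: ✓ MOVNE  r1←0xac
6: · ADDCS
7: ✓ CMP  NZCV=0000
8: · MOVVS
9: · SUBCS
10: ✓ MOVGE  r0←0x26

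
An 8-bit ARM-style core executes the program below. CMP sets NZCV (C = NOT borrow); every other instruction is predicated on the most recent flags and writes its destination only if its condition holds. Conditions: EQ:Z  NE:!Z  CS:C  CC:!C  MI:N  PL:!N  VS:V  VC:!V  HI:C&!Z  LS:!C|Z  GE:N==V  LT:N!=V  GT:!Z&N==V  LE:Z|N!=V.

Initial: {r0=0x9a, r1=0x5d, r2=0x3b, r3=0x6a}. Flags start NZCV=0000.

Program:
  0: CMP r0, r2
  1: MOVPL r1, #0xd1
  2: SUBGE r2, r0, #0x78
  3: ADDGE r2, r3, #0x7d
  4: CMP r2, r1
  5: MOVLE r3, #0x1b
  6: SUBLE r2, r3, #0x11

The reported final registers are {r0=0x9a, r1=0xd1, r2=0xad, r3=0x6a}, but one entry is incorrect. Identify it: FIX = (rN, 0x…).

FIX = (r2, 0x3b)

0: ✓ CMP  NZCV=0011
1: ✓ MOVPL  r1←0xd1
2: · SUBGE
3: · ADDGE
4: ✓ CMP  NZCV=0000
5: · MOVLE
6: · SUBLE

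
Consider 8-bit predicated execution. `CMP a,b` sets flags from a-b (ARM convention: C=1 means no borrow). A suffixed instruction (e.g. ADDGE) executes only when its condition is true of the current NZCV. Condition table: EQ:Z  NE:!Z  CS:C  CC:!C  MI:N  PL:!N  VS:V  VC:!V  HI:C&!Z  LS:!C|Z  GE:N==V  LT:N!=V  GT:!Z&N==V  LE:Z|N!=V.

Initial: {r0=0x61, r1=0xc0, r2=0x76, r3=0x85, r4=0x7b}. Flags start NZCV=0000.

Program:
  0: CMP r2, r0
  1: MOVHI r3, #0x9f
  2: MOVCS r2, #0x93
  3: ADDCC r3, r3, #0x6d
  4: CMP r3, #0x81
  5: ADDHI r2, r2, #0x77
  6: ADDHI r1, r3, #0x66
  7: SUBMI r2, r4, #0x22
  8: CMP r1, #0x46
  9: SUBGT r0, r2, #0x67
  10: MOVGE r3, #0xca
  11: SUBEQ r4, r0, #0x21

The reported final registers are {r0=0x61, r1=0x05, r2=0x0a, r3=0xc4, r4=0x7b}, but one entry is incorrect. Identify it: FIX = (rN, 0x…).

0: ✓ CMP  NZCV=0010
1: ✓ MOVHI  r3←0x9f
2: ✓ MOVCS  r2←0x93
3: · ADDCC
4: ✓ CMP  NZCV=0010
5: ✓ ADDHI  r2←0x0a
6: ✓ ADDHI  r1←0x05
7: · SUBMI
8: ✓ CMP  NZCV=1000
9: · SUBGT
10: · MOVGE
11: · SUBEQ

FIX = (r3, 0x9f)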